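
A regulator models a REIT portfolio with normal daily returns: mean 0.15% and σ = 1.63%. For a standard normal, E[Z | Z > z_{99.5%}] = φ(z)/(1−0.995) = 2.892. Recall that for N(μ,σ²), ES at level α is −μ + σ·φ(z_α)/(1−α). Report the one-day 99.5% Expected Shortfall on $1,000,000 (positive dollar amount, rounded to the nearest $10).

ES = −(0.15%) + 1.63% × 2.892 = 4.564%.
On $1,000,000: 0.04564 × $1,000,000 = $45,640.

$45,640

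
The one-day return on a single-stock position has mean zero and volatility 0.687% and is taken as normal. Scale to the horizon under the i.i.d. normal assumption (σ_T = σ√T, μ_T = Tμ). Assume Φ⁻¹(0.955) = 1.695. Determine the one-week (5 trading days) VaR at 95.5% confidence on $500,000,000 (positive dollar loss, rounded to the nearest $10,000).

σ_{5d} = 0.687% × √5 = 1.536%.
VaR = 1.695 × 1.536% = 2.604%.
On $500,000,000: 0.02604 × $500,000,000 = $13,020,000.

$13,020,000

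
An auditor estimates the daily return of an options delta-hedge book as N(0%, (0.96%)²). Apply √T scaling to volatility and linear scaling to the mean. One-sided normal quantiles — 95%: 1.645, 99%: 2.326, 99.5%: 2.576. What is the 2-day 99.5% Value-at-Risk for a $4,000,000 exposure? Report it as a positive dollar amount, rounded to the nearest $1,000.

$140,000

σ_{2d} = 0.96% × √2 = 1.358%.
VaR = 2.576 × 1.358% = 3.498%.
On $4,000,000: 0.03498 × $4,000,000 = $139,920.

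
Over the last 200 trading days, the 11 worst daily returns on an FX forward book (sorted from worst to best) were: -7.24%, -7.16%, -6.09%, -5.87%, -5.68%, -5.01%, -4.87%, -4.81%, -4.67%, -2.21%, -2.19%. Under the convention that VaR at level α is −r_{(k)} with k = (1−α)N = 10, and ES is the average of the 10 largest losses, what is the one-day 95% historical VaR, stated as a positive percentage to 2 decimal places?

2.21%

k = 10; the 10th lowest return is -2.21%, so VaR = 2.21%.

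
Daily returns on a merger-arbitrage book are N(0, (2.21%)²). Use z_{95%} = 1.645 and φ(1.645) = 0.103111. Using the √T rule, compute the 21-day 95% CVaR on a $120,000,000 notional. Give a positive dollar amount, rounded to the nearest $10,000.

$25,060,000

σ_{21d} = 2.21% × √21 = 10.127%.
ES multiplier = φ(z)/(1−α) = 0.103111/0.05 = 2.062.
ES = 10.127% × 2.062 = 20.882%; on $120,000,000: $25,058,400.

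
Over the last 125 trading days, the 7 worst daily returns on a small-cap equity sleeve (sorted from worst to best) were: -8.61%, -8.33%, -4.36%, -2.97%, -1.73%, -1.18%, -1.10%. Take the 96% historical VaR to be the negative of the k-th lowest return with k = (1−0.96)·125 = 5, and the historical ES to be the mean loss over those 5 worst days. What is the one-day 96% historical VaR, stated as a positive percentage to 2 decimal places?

1.73%

k = 5; the 5th lowest return is -1.73%, so VaR = 1.73%.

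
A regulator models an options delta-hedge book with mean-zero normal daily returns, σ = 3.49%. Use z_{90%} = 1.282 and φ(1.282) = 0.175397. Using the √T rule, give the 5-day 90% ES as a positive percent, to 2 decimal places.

13.69%

σ_{5d} = 3.49% × √5 = 7.804%.
ES multiplier = φ(z)/(1−α) = 0.175397/0.1 = 1.754.
ES = 7.804% × 1.754 = 13.688%.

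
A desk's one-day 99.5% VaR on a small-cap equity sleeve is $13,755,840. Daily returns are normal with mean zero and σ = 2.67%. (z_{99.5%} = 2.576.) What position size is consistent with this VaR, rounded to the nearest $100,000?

$200,000,000

VaR as a fraction of value: z·σ = 2.576 × 2.67% = 6.87792%.
Position = $13,755,840 / 0.0687792 = $200,000,000.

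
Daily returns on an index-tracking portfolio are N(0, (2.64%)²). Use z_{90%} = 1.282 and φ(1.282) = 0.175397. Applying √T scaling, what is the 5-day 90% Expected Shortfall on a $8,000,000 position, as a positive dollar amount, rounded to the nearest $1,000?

σ_{5d} = 2.64% × √5 = 5.903%.
ES multiplier = φ(z)/(1−α) = 0.175397/0.1 = 1.754.
ES = 5.903% × 1.754 = 10.354%; on $8,000,000: $828,320.

$828,000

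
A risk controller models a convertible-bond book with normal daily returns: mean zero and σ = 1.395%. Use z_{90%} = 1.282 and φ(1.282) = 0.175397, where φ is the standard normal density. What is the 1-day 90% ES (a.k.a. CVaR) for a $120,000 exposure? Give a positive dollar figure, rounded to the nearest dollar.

$2,936

Tail multiplier: φ(z)/(1−α) = 0.175397 / 0.1 = 1.754.
ES = 1.395% × 1.754 = 2.447%.
On $120,000: 0.02447 × $120,000 = $2,936.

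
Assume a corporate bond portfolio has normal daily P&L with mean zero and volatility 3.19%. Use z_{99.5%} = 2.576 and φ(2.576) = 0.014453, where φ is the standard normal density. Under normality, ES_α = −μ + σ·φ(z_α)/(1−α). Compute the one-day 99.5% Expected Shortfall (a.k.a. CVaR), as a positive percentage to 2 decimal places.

9.22%

Tail multiplier: φ(z)/(1−α) = 0.014453 / 0.005 = 2.891.
ES = 3.19% × 2.891 = 9.222%.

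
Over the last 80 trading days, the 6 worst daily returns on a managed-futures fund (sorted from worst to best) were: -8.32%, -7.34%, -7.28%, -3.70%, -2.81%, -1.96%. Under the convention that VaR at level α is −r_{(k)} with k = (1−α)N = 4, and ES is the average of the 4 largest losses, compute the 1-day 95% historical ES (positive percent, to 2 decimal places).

6.66%

The 4 worst returns sum to -26.64%.
ES = −(-26.64%) / 4 = 6.66%.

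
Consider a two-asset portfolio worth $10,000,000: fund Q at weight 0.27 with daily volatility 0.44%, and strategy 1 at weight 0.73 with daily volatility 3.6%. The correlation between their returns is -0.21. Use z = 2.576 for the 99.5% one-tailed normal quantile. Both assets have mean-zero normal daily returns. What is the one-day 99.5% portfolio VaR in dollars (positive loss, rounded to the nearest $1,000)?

σ_p² = 0.27²·0.44² + 0.73²·3.6² + 2·-0.21·0.27·0.73·0.44·3.6 = 6.7894 (%²).
σ_p = √6.7894 = 2.606%.
VaR = 2.576 × 2.606% = 6.713%; on $10,000,000 that is $671,300.

$671,000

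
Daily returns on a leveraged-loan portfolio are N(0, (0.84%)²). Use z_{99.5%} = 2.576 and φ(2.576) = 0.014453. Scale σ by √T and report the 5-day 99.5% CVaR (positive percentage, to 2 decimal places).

5.43%

σ_{5d} = 0.84% × √5 = 1.878%.
ES multiplier = φ(z)/(1−α) = 0.014453/0.005 = 2.891.
ES = 1.878% × 2.891 = 5.429%.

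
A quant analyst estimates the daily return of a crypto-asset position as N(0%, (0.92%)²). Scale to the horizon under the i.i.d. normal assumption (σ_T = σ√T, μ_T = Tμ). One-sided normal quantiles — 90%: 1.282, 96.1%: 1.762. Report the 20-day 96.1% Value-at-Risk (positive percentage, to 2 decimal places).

7.25%

σ_{20d} = 0.92% × √20 = 4.114%.
VaR = 1.762 × 4.114% = 7.249%.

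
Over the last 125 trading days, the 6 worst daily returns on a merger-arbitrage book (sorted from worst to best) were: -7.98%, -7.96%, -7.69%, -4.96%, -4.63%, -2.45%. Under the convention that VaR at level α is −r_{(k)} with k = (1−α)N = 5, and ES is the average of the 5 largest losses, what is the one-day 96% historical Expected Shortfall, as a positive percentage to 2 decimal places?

6.64%

The 5 worst returns sum to -33.22%.
ES = −(-33.22%) / 5 = 6.644% ≈ 6.64%.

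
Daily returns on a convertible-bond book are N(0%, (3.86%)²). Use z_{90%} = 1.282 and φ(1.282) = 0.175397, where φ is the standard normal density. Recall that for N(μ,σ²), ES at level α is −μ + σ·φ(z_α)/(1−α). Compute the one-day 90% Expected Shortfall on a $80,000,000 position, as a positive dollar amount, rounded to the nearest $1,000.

Tail multiplier: φ(z)/(1−α) = 0.175397 / 0.1 = 1.754.
ES = 3.86% × 1.754 = 6.770%.
On $80,000,000: 0.06770 × $80,000,000 = $5,416,000.

$5,416,000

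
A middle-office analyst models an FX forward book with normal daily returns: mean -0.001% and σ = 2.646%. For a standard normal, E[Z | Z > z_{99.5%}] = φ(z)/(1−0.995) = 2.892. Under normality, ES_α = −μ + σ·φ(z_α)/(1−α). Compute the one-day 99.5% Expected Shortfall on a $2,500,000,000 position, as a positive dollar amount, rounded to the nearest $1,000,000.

ES = −(-0.001%) + 2.646% × 2.892 = 7.653%.
On $2,500,000,000: 0.07653 × $2,500,000,000 = $191,325,000.

$191,000,000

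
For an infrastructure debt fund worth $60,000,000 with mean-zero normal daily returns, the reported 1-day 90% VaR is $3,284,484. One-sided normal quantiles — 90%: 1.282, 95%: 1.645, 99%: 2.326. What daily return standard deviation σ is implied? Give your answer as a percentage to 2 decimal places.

VaR as a fraction: $3,284,484 / $60,000,000 = 5.474%.
σ = VaR / z = 5.474% / 1.282 = 4.270%.

4.27%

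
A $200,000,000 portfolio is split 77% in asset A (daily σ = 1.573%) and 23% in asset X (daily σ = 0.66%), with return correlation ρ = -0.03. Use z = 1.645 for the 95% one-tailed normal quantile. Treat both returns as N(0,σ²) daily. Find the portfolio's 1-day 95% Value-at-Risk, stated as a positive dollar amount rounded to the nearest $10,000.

$4,000,000

σ_p² = 0.77²·1.573² + 0.23²·0.66² + 2·-0.03·0.77·0.23·1.573·0.66 = 1.4790 (%²).
σ_p = √1.4790 = 1.216%.
VaR = 1.645 × 1.216% = 2.000%; on $200,000,000 that is $4,000,000.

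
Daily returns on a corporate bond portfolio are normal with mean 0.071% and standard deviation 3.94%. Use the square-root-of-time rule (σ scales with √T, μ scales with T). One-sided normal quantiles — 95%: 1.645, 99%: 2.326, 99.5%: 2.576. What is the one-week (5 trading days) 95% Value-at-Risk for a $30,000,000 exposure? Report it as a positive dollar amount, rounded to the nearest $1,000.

σ_{5d} = 3.94% × √5 = 8.810%; μ_{5d} = 5 × 0.071% = 0.355%.
VaR = −(0.355%) + 1.645 × 8.810% = 14.137%.
On $30,000,000: 0.14137 × $30,000,000 = $4,241,100.

$4,241,000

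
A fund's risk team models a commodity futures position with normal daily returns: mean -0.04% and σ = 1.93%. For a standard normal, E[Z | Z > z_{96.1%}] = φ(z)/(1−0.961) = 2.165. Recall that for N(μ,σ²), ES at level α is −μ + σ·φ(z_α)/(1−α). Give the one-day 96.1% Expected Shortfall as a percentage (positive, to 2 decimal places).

ES = −(-0.04%) + 1.93% × 2.165 = 4.218%.

4.22%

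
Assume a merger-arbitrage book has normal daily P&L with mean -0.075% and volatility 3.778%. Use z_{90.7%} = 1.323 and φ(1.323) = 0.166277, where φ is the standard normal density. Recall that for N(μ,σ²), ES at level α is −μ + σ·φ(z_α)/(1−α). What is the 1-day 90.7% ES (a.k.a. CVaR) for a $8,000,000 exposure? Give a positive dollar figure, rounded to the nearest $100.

$546,400

Tail multiplier: φ(z)/(1−α) = 0.166277 / 0.093 = 1.788.
ES = −(-0.075%) + 3.778% × 1.788 = 6.830%.
On $8,000,000: 0.06830 × $8,000,000 = $546,400.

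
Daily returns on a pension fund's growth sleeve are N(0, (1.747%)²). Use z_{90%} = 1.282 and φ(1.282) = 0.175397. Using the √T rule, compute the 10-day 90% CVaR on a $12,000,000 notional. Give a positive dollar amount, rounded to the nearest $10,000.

σ_{10d} = 1.747% × √10 = 5.524%.
ES multiplier = φ(z)/(1−α) = 0.175397/0.1 = 1.754.
ES = 5.524% × 1.754 = 9.689%; on $12,000,000: $1,162,680.

$1,160,000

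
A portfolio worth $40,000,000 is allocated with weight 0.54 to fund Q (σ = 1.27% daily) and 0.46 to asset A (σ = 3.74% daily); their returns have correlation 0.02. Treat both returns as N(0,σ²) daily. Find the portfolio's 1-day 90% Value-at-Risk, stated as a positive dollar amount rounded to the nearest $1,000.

$956,000

σ_p² = 0.54²·1.27² + 0.46²·3.74² + 2·0.02·0.54·0.46·1.27·3.74 = 3.4773 (%²).
σ_p = √3.4773 = 1.865%.
At 90%, z = 1.282.
VaR = 1.282 × 1.865% = 2.391%; on $40,000,000 that is $956,400.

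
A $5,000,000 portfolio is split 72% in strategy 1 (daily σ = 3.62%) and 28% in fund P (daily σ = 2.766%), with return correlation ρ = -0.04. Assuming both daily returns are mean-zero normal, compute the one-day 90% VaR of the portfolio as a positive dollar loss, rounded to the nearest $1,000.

σ_p² = 0.72²·3.62² + 0.28²·2.766² + 2·-0.04·0.72·0.28·3.62·2.766 = 7.2317 (%²).
σ_p = √7.2317 = 2.689%.
At 90%, z = 1.282.
VaR = 1.282 × 2.689% = 3.447%; on $5,000,000 that is $172,350.

$172,000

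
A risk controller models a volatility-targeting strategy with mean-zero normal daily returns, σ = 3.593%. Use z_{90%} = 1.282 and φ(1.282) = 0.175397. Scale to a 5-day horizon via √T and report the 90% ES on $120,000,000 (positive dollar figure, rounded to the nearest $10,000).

$16,910,000

σ_{5d} = 3.593% × √5 = 8.034%.
ES multiplier = φ(z)/(1−α) = 0.175397/0.1 = 1.754.
ES = 8.034% × 1.754 = 14.092%; on $120,000,000: $16,910,400.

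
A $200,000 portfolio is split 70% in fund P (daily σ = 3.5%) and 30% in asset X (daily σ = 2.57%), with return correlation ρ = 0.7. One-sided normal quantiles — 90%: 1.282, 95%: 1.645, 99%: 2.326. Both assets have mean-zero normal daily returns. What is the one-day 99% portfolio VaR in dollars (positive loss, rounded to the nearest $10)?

σ_p² = 0.7²·3.5² + 0.3²·2.57² + 2·0.7·0.7·0.3·3.5·2.57 = 9.2415 (%²).
σ_p = √9.2415 = 3.040%.
VaR = 2.326 × 3.040% = 7.071%; on $200,000 that is $14,142.

$14,140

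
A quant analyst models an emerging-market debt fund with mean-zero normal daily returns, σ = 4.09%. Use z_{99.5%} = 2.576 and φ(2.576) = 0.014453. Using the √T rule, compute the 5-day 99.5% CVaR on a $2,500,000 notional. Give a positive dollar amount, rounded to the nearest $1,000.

$661,000

σ_{5d} = 4.09% × √5 = 9.146%.
ES multiplier = φ(z)/(1−α) = 0.014453/0.005 = 2.891.
ES = 9.146% × 2.891 = 26.441%; on $2,500,000: $661,025.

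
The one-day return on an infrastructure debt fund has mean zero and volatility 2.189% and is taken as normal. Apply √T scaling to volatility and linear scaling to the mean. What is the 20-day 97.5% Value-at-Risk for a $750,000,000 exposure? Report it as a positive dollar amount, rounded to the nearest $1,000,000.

At 97.5%, z = 1.960.
σ_{20d} = 2.189% × √20 = 9.790%.
VaR = 1.960 × 9.790% = 19.188%.
On $750,000,000: 0.19188 × $750,000,000 = $143,910,000.

$144,000,000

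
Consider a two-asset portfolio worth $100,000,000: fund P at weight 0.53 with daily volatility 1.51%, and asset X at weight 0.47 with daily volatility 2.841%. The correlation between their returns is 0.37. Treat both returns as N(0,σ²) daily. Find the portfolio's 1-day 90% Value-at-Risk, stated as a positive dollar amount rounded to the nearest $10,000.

$2,300,000

σ_p² = 0.53²·1.51² + 0.47²·2.841² + 2·0.37·0.53·0.47·1.51·2.841 = 3.2142 (%²).
σ_p = √3.2142 = 1.793%.
At 90%, z = 1.282.
VaR = 1.282 × 1.793% = 2.299%; on $100,000,000 that is $2,299,000.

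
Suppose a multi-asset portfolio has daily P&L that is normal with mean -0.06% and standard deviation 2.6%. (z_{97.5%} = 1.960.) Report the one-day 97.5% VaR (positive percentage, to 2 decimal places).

VaR = −μ + z·σ = −(-0.06%) + 1.960 × 2.6% = 5.156%.

5.16%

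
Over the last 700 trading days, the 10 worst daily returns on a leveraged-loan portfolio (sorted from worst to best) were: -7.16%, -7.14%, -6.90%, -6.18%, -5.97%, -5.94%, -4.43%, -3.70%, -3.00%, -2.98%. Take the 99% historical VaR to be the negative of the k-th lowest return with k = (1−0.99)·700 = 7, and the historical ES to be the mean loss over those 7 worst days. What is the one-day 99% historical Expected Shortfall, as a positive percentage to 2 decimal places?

The 7 worst returns sum to -43.72%.
ES = −(-43.72%) / 7 = 6.2457…% ≈ 6.25%.

6.25%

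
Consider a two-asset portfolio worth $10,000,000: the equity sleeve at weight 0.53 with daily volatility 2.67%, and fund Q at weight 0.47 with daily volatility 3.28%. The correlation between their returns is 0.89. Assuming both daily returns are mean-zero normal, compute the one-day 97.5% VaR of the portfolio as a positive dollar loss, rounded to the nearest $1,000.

σ_p² = 0.53²·2.67² + 0.47²·3.28² + 2·0.89·0.53·0.47·2.67·3.28 = 8.2621 (%²).
σ_p = √8.2621 = 2.874%.
At 97.5%, z = 1.960.
VaR = 1.960 × 2.874% = 5.633%; on $10,000,000 that is $563,300.

$563,000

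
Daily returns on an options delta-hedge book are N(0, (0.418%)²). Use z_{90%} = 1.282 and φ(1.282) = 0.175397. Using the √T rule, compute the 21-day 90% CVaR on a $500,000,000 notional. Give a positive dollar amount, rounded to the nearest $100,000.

σ_{21d} = 0.418% × √21 = 1.916%.
ES multiplier = φ(z)/(1−α) = 0.175397/0.1 = 1.754.
ES = 1.916% × 1.754 = 3.361%; on $500,000,000: $16,805,000.

$16,800,000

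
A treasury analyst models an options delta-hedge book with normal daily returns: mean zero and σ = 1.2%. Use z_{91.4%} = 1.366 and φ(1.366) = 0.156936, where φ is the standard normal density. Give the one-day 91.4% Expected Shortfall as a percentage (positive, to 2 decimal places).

2.19%

Tail multiplier: φ(z)/(1−α) = 0.156936 / 0.086 = 1.825.
ES = 1.2% × 1.825 = 2.190%.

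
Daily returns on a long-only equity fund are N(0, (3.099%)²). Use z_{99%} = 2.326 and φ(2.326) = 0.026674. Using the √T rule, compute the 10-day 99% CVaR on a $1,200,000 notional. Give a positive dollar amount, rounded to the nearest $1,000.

σ_{10d} = 3.099% × √10 = 9.800%.
ES multiplier = φ(z)/(1−α) = 0.026674/0.01 = 2.667.
ES = 9.800% × 2.667 = 26.137%; on $1,200,000: $313,644.

$314,000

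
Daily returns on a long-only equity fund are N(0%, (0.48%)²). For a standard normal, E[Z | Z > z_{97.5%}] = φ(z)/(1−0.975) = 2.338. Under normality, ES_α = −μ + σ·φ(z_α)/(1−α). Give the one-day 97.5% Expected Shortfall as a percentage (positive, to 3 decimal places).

1.122%

ES = 0.48% × 2.338 = 1.122%.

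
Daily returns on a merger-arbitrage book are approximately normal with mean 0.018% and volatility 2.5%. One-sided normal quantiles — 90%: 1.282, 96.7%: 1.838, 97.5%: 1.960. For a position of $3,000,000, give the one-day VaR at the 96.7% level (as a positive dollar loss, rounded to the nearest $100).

$137,300

VaR = −μ + z·σ = −(0.018%) + 1.838 × 2.5% = 4.577%.
On $3,000,000: 0.04577 × $3,000,000 = $137,310.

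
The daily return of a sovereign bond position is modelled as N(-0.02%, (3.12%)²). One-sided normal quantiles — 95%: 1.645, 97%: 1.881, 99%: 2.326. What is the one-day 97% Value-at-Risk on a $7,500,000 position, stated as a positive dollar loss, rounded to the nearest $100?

$441,700

VaR = −μ + z·σ = −(-0.02%) + 1.881 × 3.12% = 5.889%.
On $7,500,000: 0.05889 × $7,500,000 = $441,675.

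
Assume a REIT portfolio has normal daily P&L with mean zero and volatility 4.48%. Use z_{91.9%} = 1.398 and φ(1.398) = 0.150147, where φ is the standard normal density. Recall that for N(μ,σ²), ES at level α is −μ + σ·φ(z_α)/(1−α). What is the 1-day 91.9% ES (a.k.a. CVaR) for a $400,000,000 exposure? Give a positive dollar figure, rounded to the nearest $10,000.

Tail multiplier: φ(z)/(1−α) = 0.150147 / 0.081 = 1.854.
ES = 4.48% × 1.854 = 8.306%.
On $400,000,000: 0.08306 × $400,000,000 = $33,224,000.

$33,220,000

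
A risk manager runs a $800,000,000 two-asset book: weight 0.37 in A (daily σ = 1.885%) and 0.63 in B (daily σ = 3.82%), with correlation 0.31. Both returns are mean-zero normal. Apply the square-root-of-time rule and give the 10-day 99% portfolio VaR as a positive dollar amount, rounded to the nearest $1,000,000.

σ_p = √(0.37²·1.885² + 0.63²·3.82² + 2·0.31·0.37·0.63·1.885·3.82) = 2.705%.
σ_{10d} = 2.705% × √10 = 8.554%.
z(99%) = 2.326.
VaR = 2.326 × 8.554% = 19.897%; on $800,000,000 that is $159,176,000.

$159,000,000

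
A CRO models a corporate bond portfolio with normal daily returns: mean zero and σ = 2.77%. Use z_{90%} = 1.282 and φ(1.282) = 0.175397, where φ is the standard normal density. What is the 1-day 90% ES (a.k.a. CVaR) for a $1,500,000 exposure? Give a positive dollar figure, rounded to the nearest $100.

$72,900

Tail multiplier: φ(z)/(1−α) = 0.175397 / 0.1 = 1.754.
ES = 2.77% × 1.754 = 4.859%.
On $1,500,000: 0.04859 × $1,500,000 = $72,885.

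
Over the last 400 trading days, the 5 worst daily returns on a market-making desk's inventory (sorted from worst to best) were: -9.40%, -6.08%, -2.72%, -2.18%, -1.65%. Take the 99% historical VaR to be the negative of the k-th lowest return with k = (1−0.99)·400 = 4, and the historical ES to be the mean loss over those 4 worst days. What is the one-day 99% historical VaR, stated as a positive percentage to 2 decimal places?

2.18%

k = 4; the 4th lowest return is -2.18%, so VaR = 2.18%.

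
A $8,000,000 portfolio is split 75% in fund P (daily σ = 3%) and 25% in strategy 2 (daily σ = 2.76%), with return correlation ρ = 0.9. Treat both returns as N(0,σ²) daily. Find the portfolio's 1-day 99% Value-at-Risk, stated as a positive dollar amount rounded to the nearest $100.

σ_p² = 0.75²·3² + 0.25²·2.76² + 2·0.9·0.75·0.25·3·2.76 = 8.3331 (%²).
σ_p = √8.3331 = 2.887%.
At 99%, z = 2.326.
VaR = 2.326 × 2.887% = 6.715%; on $8,000,000 that is $537,200.

$537,200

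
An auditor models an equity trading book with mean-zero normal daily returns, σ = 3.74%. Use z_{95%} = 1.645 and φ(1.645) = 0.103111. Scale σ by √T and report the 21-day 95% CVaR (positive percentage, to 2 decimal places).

σ_{21d} = 3.74% × √21 = 17.139%.
ES multiplier = φ(z)/(1−α) = 0.103111/0.05 = 2.062.
ES = 17.139% × 2.062 = 35.341%.

35.34%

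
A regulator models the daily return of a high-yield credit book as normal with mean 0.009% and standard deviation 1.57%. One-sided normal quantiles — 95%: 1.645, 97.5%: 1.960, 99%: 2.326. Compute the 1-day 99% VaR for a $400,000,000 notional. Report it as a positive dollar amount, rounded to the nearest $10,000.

$14,570,000

VaR = −μ + z·σ = −(0.009%) + 2.326 × 1.57% = 3.643%.
On $400,000,000: 0.03643 × $400,000,000 = $14,572,000.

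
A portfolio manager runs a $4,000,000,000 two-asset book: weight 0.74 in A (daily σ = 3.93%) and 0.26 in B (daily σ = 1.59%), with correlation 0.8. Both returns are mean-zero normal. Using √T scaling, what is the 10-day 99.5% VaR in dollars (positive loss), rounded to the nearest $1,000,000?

$1,058,000,000

σ_p = √(0.74²·3.93² + 0.26²·1.59² + 2·0.8·0.74·0.26·3.93·1.59) = 3.248%.
σ_{10d} = 3.248% × √10 = 10.271%.
z(99.5%) = 2.576.
VaR = 2.576 × 10.271% = 26.458%; on $4,000,000,000 that is $1,058,320,000.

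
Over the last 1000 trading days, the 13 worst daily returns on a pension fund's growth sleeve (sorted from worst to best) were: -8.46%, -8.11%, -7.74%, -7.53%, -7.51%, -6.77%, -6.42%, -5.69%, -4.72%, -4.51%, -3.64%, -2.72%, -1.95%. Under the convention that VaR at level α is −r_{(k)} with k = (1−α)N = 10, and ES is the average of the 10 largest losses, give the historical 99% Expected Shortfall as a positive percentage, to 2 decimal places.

The 10 worst returns sum to -67.46%.
ES = −(-67.46%) / 10 = 6.746% ≈ 6.75%.

6.75%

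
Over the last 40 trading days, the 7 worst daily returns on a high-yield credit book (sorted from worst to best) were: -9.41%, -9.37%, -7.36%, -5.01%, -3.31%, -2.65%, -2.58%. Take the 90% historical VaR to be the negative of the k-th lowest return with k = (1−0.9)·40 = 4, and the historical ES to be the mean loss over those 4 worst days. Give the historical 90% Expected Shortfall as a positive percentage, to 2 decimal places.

7.79%

The 4 worst returns sum to -31.15%.
ES = −(-31.15%) / 4 = 7.7875% ≈ 7.79%.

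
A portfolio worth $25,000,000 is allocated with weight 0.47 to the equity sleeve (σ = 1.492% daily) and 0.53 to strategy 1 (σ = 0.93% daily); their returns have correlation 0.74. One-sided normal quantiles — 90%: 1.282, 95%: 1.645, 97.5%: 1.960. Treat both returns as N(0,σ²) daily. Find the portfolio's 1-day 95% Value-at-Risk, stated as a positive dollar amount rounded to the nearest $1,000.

$459,000

σ_p² = 0.47²·1.492² + 0.53²·0.93² + 2·0.74·0.47·0.53·1.492·0.93 = 1.2462 (%²).
σ_p = √1.2462 = 1.116%.
VaR = 1.645 × 1.116% = 1.836%; on $25,000,000 that is $459,000.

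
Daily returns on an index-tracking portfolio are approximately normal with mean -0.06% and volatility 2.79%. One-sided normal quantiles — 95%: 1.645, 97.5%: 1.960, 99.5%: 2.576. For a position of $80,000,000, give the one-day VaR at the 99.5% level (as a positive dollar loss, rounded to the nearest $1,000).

VaR = −μ + z·σ = −(-0.06%) + 2.576 × 2.79% = 7.247%.
On $80,000,000: 0.07247 × $80,000,000 = $5,797,600.

$5,798,000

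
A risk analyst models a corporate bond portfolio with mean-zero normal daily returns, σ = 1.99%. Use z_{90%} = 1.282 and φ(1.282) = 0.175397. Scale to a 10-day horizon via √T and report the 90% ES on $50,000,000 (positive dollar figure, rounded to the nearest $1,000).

$5,519,000

σ_{10d} = 1.99% × √10 = 6.293%.
ES multiplier = φ(z)/(1−α) = 0.175397/0.1 = 1.754.
ES = 6.293% × 1.754 = 11.038%; on $50,000,000: $5,519,000.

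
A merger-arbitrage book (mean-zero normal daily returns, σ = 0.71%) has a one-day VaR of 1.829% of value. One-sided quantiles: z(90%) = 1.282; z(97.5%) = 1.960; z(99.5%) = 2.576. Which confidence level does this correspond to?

99.5%

Implied z = VaR/σ = 1.829 / 0.71 = 2.576.
This matches z(99.5%) = 2.576.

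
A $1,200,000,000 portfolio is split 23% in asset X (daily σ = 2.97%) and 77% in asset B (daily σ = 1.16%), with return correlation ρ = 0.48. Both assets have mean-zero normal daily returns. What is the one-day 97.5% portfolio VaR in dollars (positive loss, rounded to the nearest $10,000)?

σ_p² = 0.23²·2.97² + 0.77²·1.16² + 2·0.48·0.23·0.77·2.97·1.16 = 1.8502 (%²).
σ_p = √1.8502 = 1.360%.
At 97.5%, z = 1.960.
VaR = 1.960 × 1.360% = 2.666%; on $1,200,000,000 that is $31,992,000.

$31,990,000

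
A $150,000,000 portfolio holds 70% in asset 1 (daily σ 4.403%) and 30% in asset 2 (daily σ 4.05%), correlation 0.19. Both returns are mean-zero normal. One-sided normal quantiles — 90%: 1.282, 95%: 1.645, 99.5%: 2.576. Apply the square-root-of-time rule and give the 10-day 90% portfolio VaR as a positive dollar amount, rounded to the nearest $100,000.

$21,400,000

σ_p = √(0.7²·4.403² + 0.3²·4.05² + 2·0.19·0.7·0.3·4.403·4.05) = 3.521%.
σ_{10d} = 3.521% × √10 = 11.134%.
VaR = 1.282 × 11.134% = 14.274%; on $150,000,000 that is $21,411,000.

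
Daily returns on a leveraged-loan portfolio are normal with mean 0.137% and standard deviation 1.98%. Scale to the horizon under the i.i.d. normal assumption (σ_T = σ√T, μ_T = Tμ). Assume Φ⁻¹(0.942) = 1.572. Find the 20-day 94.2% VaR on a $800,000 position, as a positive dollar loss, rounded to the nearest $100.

σ_{20d} = 1.98% × √20 = 8.855%; μ_{20d} = 20 × 0.137% = 2.740%.
VaR = −(2.740%) + 1.572 × 8.855% = 11.180%.
On $800,000: 0.11180 × $800,000 = $89,440.

$89,400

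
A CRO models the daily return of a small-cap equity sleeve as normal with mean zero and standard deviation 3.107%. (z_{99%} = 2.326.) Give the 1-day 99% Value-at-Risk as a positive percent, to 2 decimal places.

VaR = z·σ = 2.326 × 3.107% = 7.227%.

7.23%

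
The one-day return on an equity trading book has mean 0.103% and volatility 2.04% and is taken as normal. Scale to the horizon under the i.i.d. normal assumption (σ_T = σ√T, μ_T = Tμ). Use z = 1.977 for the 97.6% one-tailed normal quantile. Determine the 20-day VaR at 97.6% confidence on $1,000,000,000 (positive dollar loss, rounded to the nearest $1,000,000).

σ_{20d} = 2.04% × √20 = 9.123%; μ_{20d} = 20 × 0.103% = 2.060%.
VaR = −(2.060%) + 1.977 × 9.123% = 15.976%.
On $1,000,000,000: 0.15976 × $1,000,000,000 = $159,760,000.

$160,000,000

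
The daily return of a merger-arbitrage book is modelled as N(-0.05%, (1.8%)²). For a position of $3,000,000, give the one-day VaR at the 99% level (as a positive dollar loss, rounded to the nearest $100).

$127,100

At 99% one-sided, z = 2.326.
VaR = −μ + z·σ = −(-0.05%) + 2.326 × 1.8% = 4.237%.
On $3,000,000: 0.04237 × $3,000,000 = $127,110.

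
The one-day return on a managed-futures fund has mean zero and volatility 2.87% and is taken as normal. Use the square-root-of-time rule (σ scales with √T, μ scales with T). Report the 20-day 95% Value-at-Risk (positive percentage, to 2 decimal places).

21.11%

At 95%, z = 1.645.
σ_{20d} = 2.87% × √20 = 12.835%.
VaR = 1.645 × 12.835% = 21.114%.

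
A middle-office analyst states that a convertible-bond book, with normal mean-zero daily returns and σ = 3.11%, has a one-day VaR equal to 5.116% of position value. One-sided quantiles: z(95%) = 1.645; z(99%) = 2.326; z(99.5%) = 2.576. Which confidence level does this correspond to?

Implied z = VaR/σ = 5.116 / 3.11 = 1.645.
This matches z(95%) = 1.645.

95%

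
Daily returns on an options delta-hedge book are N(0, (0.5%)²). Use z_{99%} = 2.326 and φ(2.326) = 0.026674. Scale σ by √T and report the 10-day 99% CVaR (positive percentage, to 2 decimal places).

σ_{10d} = 0.5% × √10 = 1.581%.
ES multiplier = φ(z)/(1−α) = 0.026674/0.01 = 2.667.
ES = 1.581% × 2.667 = 4.217%.

4.22%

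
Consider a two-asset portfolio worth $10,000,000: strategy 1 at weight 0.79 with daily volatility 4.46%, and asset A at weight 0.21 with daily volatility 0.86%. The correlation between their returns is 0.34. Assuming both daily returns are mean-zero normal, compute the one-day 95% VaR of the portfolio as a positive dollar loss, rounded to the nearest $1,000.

$590,000

σ_p² = 0.79²·4.46² + 0.21²·0.86² + 2·0.34·0.79·0.21·4.46·0.86 = 12.8797 (%²).
σ_p = √12.8797 = 3.589%.
At 95%, z = 1.645.
VaR = 1.645 × 3.589% = 5.904%; on $10,000,000 that is $590,400.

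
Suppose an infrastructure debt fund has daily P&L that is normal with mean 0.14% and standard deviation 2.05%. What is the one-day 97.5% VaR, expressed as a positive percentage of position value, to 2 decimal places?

At 97.5% one-sided, z = 1.960.
VaR = −μ + z·σ = −(0.14%) + 1.960 × 2.05% = 3.878%.

3.88%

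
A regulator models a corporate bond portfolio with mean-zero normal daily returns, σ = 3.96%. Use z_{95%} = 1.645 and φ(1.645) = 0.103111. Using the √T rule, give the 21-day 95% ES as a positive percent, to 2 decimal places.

σ_{21d} = 3.96% × √21 = 18.147%.
ES multiplier = φ(z)/(1−α) = 0.103111/0.05 = 2.062.
ES = 18.147% × 2.062 = 37.419%.

37.42%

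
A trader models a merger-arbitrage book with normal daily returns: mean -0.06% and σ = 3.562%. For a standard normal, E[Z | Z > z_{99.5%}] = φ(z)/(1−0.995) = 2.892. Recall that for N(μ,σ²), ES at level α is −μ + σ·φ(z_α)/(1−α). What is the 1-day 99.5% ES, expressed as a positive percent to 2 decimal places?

ES = −(-0.06%) + 3.562% × 2.892 = 10.361%.

10.36%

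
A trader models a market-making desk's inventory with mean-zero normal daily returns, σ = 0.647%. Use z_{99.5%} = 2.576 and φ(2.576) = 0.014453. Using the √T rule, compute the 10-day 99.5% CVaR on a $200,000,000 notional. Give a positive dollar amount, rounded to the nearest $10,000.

σ_{10d} = 0.647% × √10 = 2.046%.
ES multiplier = φ(z)/(1−α) = 0.014453/0.005 = 2.891.
ES = 2.046% × 2.891 = 5.915%; on $200,000,000: $11,830,000.

$11,830,000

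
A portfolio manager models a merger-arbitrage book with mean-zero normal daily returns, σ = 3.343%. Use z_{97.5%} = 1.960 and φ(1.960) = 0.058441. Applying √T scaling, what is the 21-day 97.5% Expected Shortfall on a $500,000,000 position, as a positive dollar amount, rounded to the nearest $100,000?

$179,100,000

σ_{21d} = 3.343% × √21 = 15.320%.
ES multiplier = φ(z)/(1−α) = 0.058441/0.025 = 2.338.
ES = 15.320% × 2.338 = 35.818%; on $500,000,000: $179,090,000.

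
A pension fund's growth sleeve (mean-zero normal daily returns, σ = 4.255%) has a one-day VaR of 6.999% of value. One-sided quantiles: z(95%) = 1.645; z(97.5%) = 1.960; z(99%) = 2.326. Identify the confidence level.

95%

Implied z = VaR/σ = 6.999 / 4.255 = 1.645.
This matches z(95%) = 1.645.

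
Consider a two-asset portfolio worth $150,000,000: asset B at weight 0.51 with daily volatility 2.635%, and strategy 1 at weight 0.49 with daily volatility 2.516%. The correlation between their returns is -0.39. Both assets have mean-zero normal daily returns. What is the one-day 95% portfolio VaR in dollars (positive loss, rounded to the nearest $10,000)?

σ_p² = 0.51²·2.635² + 0.49²·2.516² + 2·-0.39·0.51·0.49·2.635·2.516 = 2.0336 (%²).
σ_p = √2.0336 = 1.426%.
At 95%, z = 1.645.
VaR = 1.645 × 1.426% = 2.346%; on $150,000,000 that is $3,519,000.

$3,520,000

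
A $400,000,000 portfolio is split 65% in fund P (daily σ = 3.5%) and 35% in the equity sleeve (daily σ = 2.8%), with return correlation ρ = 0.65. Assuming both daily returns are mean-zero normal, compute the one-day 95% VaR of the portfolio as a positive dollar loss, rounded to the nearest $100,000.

σ_p² = 0.65²·3.5² + 0.35²·2.8² + 2·0.65·0.65·0.35·3.5·2.8 = 9.0344 (%²).
σ_p = √9.0344 = 3.006%.
At 95%, z = 1.645.
VaR = 1.645 × 3.006% = 4.945%; on $400,000,000 that is $19,780,000.

$19,800,000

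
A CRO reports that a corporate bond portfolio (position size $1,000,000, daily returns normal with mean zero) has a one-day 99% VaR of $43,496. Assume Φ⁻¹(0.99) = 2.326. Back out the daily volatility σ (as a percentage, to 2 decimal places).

1.87%

VaR as a fraction: $43,496 / $1,000,000 = 4.350%.
σ = VaR / z = 4.350% / 2.326 = 1.870%.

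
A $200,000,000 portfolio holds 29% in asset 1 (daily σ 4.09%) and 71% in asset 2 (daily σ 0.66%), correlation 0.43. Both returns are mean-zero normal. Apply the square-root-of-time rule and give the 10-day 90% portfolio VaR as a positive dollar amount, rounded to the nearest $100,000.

σ_p = √(0.29²·4.09² + 0.71²·0.66² + 2·0.43·0.29·0.71·4.09·0.66) = 1.451%.
σ_{10d} = 1.451% × √10 = 4.588%.
z(90%) = 1.282.
VaR = 1.282 × 4.588% = 5.882%; on $200,000,000 that is $11,764,000.

$11,800,000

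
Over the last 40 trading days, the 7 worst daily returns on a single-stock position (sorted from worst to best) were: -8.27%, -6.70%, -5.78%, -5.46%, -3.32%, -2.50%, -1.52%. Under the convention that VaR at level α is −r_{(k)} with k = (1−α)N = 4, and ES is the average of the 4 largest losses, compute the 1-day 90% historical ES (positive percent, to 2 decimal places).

The 4 worst returns sum to -26.21%.
ES = −(-26.21%) / 4 = 6.5525% ≈ 6.55%.

6.55%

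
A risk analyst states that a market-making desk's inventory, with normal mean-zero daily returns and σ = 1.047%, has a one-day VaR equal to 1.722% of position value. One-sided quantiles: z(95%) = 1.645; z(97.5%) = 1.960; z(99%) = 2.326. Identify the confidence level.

95%

Implied z = VaR/σ = 1.722 / 1.047 = 1.645.
This matches z(95%) = 1.645.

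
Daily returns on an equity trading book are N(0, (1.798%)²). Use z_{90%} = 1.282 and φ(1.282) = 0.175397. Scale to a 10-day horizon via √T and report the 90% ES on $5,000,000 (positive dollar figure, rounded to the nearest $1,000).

σ_{10d} = 1.798% × √10 = 5.686%.
ES multiplier = φ(z)/(1−α) = 0.175397/0.1 = 1.754.
ES = 5.686% × 1.754 = 9.973%; on $5,000,000: $498,650.

$499,000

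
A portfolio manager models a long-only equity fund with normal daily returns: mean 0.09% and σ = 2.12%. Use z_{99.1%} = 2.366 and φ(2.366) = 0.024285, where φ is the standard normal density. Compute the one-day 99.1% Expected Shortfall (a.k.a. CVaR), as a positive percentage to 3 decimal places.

Tail multiplier: φ(z)/(1−α) = 0.024285 / 0.009 = 2.698.
ES = −(0.09%) + 2.12% × 2.698 = 5.630%.

5.630%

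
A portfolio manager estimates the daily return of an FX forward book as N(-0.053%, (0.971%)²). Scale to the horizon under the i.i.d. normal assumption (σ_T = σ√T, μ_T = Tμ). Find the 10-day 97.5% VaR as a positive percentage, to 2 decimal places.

At 97.5%, z = 1.960.
σ_{10d} = 0.971% × √10 = 3.071%; μ_{10d} = 10 × -0.053% = -0.530%.
VaR = −(-0.530%) + 1.960 × 3.071% = 6.549%.

6.55%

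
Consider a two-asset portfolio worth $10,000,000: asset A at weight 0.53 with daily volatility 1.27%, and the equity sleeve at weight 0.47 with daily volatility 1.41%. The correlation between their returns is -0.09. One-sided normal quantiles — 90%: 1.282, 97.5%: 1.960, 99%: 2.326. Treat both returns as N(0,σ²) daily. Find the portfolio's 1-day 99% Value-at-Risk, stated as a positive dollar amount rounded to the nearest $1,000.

σ_p² = 0.53²·1.27² + 0.47²·1.41² + 2·-0.09·0.53·0.47·1.27·1.41 = 0.8119 (%²).
σ_p = √0.8119 = 0.901%.
VaR = 2.326 × 0.901% = 2.096%; on $10,000,000 that is $209,600.

$210,000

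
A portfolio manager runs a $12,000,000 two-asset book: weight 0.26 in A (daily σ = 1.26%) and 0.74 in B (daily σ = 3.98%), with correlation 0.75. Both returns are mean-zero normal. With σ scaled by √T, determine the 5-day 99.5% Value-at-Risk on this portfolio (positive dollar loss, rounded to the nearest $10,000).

σ_p = √(0.26²·1.26² + 0.74²·3.98² + 2·0.75·0.26·0.74·1.26·3.98) = 3.198%.
σ_{5d} = 3.198% × √5 = 7.151%.
z(99.5%) = 2.576.
VaR = 2.576 × 7.151% = 18.421%; on $12,000,000 that is $2,210,520.

$2,210,000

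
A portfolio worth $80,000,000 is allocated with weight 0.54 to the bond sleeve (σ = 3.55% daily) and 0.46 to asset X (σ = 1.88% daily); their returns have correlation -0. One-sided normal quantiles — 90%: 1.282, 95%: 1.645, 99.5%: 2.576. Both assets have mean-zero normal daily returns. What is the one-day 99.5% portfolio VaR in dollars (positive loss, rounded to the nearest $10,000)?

$4,330,000

σ_p² = 0.54²·3.55² + 0.46²·1.88² + 2·-0·0.54·0.46·3.55·1.88 = 4.4228 (%²).
σ_p = √4.4228 = 2.103%.
VaR = 2.576 × 2.103% = 5.417%; on $80,000,000 that is $4,333,600.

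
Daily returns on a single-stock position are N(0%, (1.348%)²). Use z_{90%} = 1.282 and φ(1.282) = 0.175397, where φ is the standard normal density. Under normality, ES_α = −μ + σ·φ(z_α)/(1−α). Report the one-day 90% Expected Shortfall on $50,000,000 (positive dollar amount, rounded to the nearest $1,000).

Tail multiplier: φ(z)/(1−α) = 0.175397 / 0.1 = 1.754.
ES = 1.348% × 1.754 = 2.364%.
On $50,000,000: 0.02364 × $50,000,000 = $1,182,000.

$1,182,000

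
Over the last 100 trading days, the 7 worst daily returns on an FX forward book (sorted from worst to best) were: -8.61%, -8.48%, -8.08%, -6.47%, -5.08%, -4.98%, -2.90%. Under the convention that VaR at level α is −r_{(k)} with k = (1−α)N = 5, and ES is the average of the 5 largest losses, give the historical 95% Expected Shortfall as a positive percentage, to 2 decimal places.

7.34%

The 5 worst returns sum to -36.72%.
ES = −(-36.72%) / 5 = 7.344% ≈ 7.34%.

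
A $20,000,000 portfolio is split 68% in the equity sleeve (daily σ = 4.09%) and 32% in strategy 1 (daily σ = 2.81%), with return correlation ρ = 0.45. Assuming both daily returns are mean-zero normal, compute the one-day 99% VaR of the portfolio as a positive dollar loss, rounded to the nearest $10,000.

$1,530,000

σ_p² = 0.68²·4.09² + 0.32²·2.81² + 2·0.45·0.68·0.32·4.09·2.81 = 10.7944 (%²).
σ_p = √10.7944 = 3.285%.
At 99%, z = 2.326.
VaR = 2.326 × 3.285% = 7.641%; on $20,000,000 that is $1,528,200.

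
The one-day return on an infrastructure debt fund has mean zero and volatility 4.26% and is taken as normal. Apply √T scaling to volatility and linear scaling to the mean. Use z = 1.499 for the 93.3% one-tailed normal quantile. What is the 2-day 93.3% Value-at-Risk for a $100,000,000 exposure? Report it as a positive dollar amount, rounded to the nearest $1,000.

σ_{2d} = 4.26% × √2 = 6.025%.
VaR = 1.499 × 6.025% = 9.031%.
On $100,000,000: 0.09031 × $100,000,000 = $9,031,000.

$9,031,000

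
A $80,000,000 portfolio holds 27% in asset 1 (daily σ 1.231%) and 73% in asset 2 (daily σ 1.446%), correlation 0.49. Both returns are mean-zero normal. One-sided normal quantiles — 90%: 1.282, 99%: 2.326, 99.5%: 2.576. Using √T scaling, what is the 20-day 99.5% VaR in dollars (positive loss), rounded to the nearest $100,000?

σ_p = √(0.27²·1.231² + 0.73²·1.446² + 2·0.49·0.27·0.73·1.231·1.446) = 1.252%.
σ_{20d} = 1.252% × √20 = 5.599%.
VaR = 2.576 × 5.599% = 14.423%; on $80,000,000 that is $11,538,400.

$11,500,000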